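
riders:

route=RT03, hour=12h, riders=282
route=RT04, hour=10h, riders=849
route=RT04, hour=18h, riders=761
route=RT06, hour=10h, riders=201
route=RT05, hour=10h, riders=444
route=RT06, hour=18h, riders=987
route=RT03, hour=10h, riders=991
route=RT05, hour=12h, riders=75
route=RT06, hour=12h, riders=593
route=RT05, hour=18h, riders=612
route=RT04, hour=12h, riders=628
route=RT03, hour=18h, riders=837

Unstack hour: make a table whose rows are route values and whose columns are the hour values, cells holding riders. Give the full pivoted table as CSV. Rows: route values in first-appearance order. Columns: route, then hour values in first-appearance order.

route,12h,10h,18h
RT03,282,991,837
RT04,628,849,761
RT06,593,201,987
RT05,75,444,612

Columns: route plus the 3 distinct hour values (12h, 10h, 18h).
For example, row RT03 column 12h takes riders=282 from the long row (RT03, 12h).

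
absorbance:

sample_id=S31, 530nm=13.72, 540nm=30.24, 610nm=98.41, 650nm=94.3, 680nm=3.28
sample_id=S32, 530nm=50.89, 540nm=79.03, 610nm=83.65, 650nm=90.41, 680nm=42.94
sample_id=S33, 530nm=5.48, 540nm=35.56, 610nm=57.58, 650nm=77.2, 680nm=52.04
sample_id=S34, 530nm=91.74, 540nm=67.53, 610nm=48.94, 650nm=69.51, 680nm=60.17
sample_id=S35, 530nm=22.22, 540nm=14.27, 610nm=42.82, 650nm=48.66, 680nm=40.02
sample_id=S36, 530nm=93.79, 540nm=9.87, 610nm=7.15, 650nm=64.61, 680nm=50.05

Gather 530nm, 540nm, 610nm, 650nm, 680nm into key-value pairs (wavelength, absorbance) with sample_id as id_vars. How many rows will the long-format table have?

30

6 sample_id values × 5 melted columns = 30 rows.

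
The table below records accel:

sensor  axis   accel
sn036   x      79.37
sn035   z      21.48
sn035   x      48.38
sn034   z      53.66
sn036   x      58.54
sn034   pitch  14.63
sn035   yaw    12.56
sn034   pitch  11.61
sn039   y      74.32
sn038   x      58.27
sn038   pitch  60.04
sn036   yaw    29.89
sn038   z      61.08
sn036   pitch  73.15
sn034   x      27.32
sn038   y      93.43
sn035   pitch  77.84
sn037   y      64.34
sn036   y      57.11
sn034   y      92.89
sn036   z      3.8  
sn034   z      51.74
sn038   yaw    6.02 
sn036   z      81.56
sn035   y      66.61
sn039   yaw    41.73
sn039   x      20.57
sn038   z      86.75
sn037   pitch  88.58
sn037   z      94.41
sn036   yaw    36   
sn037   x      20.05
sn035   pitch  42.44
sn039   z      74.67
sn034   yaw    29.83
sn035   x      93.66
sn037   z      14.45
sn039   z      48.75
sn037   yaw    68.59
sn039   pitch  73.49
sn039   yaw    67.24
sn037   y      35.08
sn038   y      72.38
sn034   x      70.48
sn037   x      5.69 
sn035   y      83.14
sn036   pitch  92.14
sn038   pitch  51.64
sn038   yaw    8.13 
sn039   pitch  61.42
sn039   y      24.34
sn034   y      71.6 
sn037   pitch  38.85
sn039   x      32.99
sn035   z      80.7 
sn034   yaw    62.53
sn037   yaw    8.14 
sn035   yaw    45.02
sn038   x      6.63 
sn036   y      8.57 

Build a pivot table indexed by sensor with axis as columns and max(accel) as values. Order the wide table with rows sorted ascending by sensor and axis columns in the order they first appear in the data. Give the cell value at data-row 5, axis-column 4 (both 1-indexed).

With rows sorted ascending by sensor, row 5 is sensor=sn038. axis columns in first-appearance order: x, z, pitch, yaw, y; column 4 is yaw.
Long rows with sensor=sn038, axis=yaw: max(6.02, 8.13) = 8.13.

8.13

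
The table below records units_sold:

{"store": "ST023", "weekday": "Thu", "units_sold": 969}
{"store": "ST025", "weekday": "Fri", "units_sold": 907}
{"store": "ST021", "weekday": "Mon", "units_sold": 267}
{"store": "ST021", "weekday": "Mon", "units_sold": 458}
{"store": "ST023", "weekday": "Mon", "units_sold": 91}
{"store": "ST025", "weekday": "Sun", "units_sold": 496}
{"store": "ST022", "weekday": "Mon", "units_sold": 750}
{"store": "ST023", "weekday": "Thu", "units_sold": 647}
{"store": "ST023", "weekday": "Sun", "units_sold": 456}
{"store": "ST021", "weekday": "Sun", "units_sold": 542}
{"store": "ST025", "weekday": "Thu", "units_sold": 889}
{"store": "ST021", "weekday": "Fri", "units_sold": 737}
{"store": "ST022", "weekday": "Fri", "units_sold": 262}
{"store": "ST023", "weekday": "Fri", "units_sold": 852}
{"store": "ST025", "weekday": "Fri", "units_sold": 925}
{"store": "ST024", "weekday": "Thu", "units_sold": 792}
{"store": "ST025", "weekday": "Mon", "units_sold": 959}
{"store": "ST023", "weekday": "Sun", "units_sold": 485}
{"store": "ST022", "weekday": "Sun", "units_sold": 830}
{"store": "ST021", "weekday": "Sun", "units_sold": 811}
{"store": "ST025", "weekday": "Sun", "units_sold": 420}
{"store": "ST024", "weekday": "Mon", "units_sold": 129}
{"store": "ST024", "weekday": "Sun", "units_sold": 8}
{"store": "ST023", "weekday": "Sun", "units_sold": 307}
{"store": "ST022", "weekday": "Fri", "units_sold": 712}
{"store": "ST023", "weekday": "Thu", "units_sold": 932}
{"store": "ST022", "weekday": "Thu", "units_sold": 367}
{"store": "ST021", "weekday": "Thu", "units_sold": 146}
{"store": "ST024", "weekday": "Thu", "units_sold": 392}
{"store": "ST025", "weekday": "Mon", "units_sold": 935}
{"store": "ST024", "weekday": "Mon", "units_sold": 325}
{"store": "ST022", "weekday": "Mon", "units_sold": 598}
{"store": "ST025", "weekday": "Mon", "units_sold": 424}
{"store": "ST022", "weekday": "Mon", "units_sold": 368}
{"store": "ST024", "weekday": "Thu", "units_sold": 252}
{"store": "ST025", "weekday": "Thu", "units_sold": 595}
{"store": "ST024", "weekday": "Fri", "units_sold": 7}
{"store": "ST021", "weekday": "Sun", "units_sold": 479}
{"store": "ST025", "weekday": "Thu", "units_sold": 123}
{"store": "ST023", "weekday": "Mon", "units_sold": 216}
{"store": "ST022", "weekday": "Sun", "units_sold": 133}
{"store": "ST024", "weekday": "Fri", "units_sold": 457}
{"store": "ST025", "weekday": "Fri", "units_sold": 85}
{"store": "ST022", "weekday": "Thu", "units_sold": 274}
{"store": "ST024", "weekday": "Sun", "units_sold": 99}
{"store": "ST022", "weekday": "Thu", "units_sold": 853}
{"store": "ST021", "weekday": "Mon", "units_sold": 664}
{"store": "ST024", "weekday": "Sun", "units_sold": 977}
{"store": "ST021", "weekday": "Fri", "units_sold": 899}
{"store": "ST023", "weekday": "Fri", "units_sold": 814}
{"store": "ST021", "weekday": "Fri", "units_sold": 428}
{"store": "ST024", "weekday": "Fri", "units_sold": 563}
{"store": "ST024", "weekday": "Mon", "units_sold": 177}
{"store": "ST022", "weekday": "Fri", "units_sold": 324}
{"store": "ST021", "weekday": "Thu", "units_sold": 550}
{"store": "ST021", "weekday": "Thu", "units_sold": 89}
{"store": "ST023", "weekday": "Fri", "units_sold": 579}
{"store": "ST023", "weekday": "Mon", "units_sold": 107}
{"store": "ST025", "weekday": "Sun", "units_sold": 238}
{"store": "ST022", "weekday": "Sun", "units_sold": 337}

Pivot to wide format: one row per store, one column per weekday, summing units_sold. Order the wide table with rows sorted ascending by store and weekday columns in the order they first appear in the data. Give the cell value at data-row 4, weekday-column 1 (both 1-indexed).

With rows sorted ascending by store, row 4 is store=ST024. weekday columns in first-appearance order: Thu, Fri, Mon, Sun; column 1 is Thu.
Long rows with store=ST024, weekday=Thu: 792 + 392 + 252 = 1436.

1436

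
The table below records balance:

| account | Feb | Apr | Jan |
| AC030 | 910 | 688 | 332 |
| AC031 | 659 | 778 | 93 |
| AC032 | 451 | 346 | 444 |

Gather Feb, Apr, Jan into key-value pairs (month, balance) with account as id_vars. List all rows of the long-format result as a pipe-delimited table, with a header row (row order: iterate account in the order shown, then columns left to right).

Each (account, column) pair becomes one row: 3 × 3 = 9 rows.
For example, (AC030, Feb) → balance=910.

| account | month | balance |
| AC030 | Feb | 910 |
| AC030 | Apr | 688 |
| AC030 | Jan | 332 |
| AC031 | Feb | 659 |
| AC031 | Apr | 778 |
| AC031 | Jan | 93 |
| AC032 | Feb | 451 |
| AC032 | Apr | 346 |
| AC032 | Jan | 444 |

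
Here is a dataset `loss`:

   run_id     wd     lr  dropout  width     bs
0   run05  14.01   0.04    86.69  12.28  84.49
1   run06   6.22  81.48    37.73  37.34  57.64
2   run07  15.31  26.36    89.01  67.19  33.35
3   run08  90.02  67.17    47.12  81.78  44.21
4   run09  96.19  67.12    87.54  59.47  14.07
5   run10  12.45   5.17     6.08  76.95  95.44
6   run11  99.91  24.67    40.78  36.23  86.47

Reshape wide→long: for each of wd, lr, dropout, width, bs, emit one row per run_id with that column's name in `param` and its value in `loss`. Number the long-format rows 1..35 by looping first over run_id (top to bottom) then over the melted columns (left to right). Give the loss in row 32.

35 rows total (7 × 5). Row 32: index ⌊(32-1)/5⌋ = 6 into run_id → run11; (32-1) mod 5 = 1 into the melted columns → lr.
So row 32 is (run11, lr, 24.67); loss = 24.67.

24.67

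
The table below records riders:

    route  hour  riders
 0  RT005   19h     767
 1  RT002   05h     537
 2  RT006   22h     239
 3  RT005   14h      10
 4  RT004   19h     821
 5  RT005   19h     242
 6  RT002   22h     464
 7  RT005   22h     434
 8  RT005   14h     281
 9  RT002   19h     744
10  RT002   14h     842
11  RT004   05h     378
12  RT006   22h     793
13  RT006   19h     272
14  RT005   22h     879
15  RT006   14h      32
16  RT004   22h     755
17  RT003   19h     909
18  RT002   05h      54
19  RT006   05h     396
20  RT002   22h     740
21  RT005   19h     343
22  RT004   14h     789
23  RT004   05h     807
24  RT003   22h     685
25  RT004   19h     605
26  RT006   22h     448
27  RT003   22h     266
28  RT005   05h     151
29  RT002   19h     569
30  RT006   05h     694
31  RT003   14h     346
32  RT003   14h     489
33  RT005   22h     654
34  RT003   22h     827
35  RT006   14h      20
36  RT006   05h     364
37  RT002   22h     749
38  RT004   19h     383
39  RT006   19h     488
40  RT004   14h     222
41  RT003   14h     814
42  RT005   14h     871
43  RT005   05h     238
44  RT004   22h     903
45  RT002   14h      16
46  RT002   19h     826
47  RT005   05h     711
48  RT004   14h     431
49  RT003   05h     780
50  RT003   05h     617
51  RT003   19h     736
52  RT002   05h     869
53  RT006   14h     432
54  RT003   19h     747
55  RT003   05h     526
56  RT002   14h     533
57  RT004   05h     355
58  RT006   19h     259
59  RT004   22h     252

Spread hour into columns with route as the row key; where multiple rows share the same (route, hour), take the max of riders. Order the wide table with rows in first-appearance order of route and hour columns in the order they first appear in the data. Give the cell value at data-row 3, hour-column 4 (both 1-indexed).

With rows in first-appearance order of route, row 3 is route=RT006. hour columns in first-appearance order: 19h, 05h, 22h, 14h; column 4 is 14h.
Long rows with route=RT006, hour=14h: max(32, 20, 432) = 432.

432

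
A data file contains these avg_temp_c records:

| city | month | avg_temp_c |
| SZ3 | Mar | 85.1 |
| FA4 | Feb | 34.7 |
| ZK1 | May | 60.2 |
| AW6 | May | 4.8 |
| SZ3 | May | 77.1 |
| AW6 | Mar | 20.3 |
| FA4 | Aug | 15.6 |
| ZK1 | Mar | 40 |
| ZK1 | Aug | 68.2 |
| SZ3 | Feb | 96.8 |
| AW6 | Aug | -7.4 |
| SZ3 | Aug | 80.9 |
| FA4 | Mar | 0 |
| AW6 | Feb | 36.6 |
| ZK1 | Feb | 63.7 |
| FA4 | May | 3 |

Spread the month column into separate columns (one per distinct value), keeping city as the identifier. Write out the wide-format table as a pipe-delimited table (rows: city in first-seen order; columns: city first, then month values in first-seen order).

| city | Mar | Feb | May | Aug |
| SZ3 | 85.1 | 96.8 | 77.1 | 80.9 |
| FA4 | 0 | 34.7 | 3 | 15.6 |
| ZK1 | 40 | 63.7 | 60.2 | 68.2 |
| AW6 | 20.3 | 36.6 | 4.8 | -7.4 |

Columns: city plus the 4 distinct month values (Mar, Feb, May, Aug).
For example, row SZ3 column Mar takes avg_temp_c=85.1 from the long row (SZ3, Mar).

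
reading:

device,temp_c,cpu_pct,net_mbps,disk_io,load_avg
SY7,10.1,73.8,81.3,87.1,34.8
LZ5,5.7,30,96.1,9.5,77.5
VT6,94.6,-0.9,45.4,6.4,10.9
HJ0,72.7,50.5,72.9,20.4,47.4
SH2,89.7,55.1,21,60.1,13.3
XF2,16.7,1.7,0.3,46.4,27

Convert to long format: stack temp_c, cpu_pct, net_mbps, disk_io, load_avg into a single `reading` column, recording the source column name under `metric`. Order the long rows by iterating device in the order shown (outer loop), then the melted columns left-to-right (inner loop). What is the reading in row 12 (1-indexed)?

-0.9

30 rows total (6 × 5). Row 12: index ⌊(12-1)/5⌋ = 2 into device → VT6; (12-1) mod 5 = 1 into the melted columns → cpu_pct.
So row 12 is (VT6, cpu_pct, -0.9); reading = -0.9.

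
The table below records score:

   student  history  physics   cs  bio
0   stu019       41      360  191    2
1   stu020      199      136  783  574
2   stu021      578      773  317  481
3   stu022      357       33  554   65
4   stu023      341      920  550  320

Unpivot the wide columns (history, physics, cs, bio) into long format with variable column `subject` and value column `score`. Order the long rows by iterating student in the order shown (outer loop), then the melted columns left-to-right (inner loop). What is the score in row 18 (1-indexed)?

920

20 rows total (5 × 4). Row 18: index ⌊(18-1)/4⌋ = 4 into student → stu023; (18-1) mod 4 = 1 into the melted columns → physics.
So row 18 is (stu023, physics, 920); score = 920.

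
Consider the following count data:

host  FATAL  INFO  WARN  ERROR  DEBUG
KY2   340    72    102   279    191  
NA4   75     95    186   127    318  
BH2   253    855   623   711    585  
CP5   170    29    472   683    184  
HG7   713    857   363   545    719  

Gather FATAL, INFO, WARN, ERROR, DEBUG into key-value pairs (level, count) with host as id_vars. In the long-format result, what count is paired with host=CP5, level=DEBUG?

Unpivoting turns each (host, wide-column) pair into one long row.
The wide cell at row CP5, column DEBUG holds 184, so the long row (CP5, DEBUG) has count=184.

184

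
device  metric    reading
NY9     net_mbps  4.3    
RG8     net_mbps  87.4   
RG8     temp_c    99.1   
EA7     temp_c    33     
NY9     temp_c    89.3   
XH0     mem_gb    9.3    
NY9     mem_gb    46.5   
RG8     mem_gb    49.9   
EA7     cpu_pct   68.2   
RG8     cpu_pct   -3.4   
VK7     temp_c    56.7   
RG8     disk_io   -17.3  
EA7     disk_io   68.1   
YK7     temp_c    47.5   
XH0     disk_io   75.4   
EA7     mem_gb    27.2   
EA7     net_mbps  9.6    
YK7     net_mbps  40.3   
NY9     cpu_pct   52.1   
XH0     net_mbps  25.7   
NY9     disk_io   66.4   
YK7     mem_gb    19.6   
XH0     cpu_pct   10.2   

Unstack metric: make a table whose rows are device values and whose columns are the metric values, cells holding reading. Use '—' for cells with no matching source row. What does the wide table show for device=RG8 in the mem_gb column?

49.9

The long row with device=RG8, metric=mem_gb has reading=49.9.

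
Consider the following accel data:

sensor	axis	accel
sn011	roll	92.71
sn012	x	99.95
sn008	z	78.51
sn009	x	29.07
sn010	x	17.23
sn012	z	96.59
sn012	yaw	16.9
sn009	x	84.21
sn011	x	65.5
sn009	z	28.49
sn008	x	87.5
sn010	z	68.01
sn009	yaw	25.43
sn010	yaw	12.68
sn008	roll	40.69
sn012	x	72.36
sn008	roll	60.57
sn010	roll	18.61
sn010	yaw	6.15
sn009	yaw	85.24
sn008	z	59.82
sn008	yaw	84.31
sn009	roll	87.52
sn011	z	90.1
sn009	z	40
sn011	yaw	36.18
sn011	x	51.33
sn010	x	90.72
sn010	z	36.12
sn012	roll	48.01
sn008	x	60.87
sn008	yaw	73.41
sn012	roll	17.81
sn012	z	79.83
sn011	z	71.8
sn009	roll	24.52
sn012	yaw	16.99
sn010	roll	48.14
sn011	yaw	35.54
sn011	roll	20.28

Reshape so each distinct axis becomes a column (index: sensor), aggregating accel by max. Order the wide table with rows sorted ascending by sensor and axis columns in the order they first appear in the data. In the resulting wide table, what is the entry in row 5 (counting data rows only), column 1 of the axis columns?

With rows sorted ascending by sensor, row 5 is sensor=sn012. axis columns in first-appearance order: roll, x, z, yaw; column 1 is roll.
Long rows with sensor=sn012, axis=roll: max(48.01, 17.81) = 48.01.

48.01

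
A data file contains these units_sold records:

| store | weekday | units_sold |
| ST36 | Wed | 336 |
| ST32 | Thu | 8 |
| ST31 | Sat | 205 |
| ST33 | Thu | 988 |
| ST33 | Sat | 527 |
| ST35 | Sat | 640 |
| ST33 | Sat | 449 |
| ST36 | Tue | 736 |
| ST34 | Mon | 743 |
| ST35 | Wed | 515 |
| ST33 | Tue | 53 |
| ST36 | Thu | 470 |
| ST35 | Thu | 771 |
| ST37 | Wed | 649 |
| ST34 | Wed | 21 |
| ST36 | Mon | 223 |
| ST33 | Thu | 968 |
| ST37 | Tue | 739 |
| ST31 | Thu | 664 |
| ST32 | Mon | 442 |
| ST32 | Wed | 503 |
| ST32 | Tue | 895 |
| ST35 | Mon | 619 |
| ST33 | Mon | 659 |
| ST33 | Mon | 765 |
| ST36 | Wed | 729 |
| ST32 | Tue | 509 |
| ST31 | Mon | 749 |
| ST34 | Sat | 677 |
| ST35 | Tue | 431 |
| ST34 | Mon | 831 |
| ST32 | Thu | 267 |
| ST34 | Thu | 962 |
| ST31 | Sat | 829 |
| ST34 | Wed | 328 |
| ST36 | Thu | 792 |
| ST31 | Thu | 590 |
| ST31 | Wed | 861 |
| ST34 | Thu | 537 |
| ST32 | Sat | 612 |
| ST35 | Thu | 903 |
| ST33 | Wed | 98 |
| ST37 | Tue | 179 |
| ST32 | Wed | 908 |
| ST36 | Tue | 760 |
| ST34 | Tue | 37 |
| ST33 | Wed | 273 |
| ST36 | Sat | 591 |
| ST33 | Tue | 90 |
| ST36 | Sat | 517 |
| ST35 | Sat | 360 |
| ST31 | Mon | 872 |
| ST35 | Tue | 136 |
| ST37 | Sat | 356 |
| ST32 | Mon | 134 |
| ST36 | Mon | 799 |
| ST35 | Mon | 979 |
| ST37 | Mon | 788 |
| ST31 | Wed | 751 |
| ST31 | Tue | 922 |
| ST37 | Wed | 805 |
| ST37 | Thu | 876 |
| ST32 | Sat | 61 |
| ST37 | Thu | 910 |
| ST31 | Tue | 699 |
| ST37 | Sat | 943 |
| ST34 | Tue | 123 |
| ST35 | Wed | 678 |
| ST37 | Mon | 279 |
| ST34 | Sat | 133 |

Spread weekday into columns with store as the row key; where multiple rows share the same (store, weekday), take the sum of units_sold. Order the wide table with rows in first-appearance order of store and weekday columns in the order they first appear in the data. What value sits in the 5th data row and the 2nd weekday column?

With rows in first-appearance order of store, row 5 is store=ST35. weekday columns in first-appearance order: Wed, Thu, Sat, Tue, Mon; column 2 is Thu.
Long rows with store=ST35, weekday=Thu: 771 + 903 = 1674.

1674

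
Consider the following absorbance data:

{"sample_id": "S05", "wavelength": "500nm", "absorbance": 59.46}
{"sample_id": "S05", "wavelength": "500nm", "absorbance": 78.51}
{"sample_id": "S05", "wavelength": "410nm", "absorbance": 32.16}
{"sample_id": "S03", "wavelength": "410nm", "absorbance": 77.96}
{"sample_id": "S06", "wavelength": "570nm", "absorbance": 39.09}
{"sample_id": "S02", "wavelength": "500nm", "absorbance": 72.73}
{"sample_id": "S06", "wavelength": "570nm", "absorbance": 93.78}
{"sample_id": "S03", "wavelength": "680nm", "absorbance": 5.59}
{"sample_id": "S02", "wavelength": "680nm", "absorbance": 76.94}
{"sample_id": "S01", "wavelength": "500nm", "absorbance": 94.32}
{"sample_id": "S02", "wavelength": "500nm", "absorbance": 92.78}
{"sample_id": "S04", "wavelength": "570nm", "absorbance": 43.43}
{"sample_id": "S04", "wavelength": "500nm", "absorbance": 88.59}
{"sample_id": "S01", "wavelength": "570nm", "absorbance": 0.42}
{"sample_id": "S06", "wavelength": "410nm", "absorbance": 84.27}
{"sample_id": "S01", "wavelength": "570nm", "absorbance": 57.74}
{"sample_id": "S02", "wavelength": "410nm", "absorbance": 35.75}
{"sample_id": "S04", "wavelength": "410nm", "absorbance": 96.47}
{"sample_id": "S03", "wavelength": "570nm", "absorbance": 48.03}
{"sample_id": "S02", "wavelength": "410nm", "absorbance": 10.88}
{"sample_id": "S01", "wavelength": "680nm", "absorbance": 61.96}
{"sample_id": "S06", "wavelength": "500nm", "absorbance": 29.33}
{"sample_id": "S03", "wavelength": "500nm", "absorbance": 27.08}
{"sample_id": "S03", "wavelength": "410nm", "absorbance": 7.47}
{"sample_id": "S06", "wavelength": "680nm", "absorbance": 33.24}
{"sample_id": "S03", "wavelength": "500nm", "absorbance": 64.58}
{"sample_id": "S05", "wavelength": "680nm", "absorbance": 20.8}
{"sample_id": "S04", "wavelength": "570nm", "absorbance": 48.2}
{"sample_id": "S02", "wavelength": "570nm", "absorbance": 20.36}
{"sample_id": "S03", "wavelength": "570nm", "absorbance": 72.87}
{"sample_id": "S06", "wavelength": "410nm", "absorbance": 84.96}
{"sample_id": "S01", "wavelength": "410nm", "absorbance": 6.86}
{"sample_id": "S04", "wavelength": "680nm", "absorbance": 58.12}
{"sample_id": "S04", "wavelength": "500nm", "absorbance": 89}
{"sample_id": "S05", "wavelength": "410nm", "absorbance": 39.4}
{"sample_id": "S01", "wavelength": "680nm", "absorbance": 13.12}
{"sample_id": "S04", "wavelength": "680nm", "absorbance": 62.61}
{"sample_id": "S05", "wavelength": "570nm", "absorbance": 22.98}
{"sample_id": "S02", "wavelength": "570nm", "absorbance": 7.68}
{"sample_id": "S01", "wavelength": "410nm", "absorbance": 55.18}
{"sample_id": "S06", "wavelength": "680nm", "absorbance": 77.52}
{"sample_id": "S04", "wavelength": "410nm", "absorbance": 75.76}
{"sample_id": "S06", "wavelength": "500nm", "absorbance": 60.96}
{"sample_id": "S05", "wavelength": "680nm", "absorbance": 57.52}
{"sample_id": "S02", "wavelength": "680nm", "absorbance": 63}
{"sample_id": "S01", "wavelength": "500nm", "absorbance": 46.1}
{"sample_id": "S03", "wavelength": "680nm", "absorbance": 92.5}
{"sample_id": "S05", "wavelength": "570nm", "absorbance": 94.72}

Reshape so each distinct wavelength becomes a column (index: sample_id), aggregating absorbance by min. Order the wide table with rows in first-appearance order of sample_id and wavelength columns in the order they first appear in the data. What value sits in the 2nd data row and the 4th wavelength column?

5.59

With rows in first-appearance order of sample_id, row 2 is sample_id=S03. wavelength columns in first-appearance order: 500nm, 410nm, 570nm, 680nm; column 4 is 680nm.
Long rows with sample_id=S03, wavelength=680nm: min(5.59, 92.5) = 5.59.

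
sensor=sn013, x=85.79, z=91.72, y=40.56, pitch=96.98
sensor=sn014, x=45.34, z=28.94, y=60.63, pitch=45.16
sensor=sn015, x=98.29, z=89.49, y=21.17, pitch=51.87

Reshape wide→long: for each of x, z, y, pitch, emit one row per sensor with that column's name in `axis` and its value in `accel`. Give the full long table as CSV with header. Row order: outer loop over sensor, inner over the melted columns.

Each (sensor, column) pair becomes one row: 3 × 4 = 12 rows.
For example, (sn013, x) → accel=85.79.

sensor,axis,accel
sn013,x,85.79
sn013,z,91.72
sn013,y,40.56
sn013,pitch,96.98
sn014,x,45.34
sn014,z,28.94
sn014,y,60.63
sn014,pitch,45.16
sn015,x,98.29
sn015,z,89.49
sn015,y,21.17
sn015,pitch,51.87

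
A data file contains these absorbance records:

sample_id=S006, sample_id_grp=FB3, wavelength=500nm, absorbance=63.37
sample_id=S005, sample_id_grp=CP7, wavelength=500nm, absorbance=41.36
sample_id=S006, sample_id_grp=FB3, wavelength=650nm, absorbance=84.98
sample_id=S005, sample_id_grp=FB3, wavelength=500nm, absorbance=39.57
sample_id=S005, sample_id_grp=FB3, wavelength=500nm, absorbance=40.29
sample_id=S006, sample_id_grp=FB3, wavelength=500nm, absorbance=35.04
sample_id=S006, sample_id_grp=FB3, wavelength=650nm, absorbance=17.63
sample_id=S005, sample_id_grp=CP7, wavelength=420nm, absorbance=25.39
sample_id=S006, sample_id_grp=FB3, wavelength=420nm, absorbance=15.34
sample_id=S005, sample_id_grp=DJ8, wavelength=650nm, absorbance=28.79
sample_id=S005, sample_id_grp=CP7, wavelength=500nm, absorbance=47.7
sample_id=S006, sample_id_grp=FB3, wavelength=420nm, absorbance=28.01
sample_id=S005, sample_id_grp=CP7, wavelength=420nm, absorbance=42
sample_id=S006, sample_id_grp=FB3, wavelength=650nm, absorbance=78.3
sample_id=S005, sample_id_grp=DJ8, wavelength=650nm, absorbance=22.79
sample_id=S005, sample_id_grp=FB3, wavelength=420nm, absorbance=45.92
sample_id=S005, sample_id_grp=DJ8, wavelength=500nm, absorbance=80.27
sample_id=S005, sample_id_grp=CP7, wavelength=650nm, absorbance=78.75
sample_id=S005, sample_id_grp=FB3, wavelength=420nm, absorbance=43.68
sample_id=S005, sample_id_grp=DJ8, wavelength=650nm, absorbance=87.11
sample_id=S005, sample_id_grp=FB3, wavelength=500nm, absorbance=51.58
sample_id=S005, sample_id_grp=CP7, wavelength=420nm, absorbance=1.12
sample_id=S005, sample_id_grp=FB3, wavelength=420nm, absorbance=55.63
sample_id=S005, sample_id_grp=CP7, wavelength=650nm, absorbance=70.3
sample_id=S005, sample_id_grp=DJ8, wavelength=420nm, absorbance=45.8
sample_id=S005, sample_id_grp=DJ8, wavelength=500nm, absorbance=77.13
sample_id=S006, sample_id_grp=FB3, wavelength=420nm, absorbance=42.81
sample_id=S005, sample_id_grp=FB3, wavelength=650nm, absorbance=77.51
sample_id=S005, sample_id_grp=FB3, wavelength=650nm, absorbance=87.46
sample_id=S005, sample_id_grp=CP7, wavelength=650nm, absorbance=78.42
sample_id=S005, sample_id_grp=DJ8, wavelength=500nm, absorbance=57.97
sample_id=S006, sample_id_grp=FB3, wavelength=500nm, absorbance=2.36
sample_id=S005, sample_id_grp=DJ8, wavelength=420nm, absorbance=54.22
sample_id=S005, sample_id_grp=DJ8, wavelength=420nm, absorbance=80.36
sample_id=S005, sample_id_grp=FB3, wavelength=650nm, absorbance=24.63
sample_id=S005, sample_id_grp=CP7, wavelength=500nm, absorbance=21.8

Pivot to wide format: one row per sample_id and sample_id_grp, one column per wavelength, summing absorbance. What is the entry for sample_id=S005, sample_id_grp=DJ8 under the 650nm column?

138.69

Rows with sample_id=S005, sample_id_grp=DJ8 and wavelength=650nm: absorbance values are 28.79, 22.79, 87.11.
28.79 + 22.79 + 87.11 = 138.69.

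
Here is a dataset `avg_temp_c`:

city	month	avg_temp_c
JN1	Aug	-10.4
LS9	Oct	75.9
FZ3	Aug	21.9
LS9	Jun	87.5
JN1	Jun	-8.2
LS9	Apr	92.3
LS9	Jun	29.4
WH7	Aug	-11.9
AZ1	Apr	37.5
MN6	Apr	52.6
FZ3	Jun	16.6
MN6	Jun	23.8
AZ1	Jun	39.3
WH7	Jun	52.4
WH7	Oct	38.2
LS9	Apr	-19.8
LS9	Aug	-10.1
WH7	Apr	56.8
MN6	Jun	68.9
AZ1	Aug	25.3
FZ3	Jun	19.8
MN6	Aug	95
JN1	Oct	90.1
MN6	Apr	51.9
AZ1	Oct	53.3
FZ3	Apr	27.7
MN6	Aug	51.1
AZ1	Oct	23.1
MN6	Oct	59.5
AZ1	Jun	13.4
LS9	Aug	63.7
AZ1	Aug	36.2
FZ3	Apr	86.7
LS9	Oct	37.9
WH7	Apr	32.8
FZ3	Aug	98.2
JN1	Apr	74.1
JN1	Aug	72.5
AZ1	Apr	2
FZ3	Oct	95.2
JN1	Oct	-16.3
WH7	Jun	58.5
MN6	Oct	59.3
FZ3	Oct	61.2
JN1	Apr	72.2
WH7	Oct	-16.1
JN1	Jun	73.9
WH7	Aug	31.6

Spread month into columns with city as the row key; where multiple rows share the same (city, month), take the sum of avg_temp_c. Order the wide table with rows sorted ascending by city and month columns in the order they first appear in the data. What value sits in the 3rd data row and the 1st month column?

With rows sorted ascending by city, row 3 is city=JN1. month columns in first-appearance order: Aug, Oct, Jun, Apr; column 1 is Aug.
Long rows with city=JN1, month=Aug: -10.4 + 72.5 = 62.1.

62.1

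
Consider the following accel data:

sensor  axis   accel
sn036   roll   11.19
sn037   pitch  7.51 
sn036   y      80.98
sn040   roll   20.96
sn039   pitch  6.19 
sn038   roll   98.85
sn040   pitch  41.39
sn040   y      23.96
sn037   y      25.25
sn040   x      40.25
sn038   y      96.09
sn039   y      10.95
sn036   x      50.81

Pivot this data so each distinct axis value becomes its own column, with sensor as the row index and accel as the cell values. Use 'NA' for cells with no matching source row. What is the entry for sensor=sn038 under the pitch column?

No long-format row has sensor=sn038 and axis=pitch, so the cell is NA.

NA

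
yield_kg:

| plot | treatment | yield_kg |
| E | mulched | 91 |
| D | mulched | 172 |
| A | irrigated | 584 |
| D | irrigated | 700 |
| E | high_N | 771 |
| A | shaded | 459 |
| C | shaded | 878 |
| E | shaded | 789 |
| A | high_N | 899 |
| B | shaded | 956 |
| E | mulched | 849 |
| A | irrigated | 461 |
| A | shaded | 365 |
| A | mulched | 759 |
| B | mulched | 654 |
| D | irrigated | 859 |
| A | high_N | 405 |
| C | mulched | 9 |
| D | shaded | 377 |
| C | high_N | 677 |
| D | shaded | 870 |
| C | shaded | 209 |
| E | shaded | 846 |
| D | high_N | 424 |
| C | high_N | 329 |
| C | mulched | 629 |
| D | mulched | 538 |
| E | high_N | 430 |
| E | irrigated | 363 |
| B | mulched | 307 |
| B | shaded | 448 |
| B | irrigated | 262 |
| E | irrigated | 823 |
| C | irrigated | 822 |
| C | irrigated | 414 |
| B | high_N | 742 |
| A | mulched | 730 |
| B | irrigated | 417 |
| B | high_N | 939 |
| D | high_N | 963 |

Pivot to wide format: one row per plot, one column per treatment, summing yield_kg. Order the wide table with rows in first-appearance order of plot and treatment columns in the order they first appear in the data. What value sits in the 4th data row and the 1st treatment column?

With rows in first-appearance order of plot, row 4 is plot=C. treatment columns in first-appearance order: mulched, irrigated, high_N, shaded; column 1 is mulched.
Long rows with plot=C, treatment=mulched: 9 + 629 = 638.

638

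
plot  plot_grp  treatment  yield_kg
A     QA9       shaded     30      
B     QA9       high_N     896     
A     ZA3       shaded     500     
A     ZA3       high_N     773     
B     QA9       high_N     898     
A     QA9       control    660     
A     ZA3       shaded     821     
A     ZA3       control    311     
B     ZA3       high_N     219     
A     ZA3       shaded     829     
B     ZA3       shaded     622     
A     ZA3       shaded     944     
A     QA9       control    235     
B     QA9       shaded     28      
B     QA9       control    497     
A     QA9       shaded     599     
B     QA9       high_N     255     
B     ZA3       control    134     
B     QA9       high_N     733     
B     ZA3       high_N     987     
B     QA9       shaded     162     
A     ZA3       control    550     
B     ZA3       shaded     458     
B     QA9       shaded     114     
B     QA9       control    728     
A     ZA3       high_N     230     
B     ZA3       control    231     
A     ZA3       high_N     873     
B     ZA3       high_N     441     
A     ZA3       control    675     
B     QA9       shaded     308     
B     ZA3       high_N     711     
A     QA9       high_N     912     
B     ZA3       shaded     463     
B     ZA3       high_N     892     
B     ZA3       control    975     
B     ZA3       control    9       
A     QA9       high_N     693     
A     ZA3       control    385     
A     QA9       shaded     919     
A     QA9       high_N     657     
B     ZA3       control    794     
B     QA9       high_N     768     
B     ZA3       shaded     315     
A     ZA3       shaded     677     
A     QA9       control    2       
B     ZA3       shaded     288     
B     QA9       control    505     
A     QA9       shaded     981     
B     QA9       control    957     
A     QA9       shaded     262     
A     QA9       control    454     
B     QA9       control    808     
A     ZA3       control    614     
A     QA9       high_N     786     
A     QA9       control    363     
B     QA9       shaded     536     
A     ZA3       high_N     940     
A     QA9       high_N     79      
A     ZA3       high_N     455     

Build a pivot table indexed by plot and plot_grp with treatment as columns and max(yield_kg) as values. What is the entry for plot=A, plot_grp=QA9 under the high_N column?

Rows with plot=A, plot_grp=QA9 and treatment=high_N: yield_kg values are 912, 693, 657, 786, 79.
max(912, 693, 657, 786, 79) = 912.

912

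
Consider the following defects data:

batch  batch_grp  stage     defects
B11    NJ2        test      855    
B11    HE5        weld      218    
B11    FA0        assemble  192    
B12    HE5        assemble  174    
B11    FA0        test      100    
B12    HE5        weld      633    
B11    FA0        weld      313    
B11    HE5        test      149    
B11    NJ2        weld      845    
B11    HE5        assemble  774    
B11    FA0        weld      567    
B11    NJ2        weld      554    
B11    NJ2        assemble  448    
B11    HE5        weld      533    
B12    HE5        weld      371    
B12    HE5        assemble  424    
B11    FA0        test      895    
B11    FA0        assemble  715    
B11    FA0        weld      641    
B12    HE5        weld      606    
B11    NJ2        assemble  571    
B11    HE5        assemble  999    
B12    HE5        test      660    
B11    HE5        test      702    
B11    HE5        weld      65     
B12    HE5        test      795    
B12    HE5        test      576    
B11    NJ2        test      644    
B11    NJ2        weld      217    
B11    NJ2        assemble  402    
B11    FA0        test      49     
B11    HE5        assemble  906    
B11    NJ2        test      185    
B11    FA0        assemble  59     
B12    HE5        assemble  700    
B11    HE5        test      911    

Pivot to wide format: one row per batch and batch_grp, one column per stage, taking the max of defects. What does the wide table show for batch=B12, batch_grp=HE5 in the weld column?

633

Rows with batch=B12, batch_grp=HE5 and stage=weld: defects values are 633, 371, 606.
max(633, 371, 606) = 633.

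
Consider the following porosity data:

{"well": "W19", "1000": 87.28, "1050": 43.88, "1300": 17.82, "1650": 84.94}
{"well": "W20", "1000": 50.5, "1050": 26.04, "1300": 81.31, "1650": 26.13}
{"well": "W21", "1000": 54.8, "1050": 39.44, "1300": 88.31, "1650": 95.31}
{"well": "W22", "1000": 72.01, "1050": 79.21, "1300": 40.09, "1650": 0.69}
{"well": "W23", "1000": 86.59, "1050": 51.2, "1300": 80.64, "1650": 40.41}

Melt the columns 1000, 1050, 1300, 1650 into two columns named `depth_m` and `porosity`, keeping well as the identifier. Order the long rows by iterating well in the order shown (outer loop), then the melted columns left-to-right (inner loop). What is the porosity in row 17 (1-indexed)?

86.59

20 rows total (5 × 4). Row 17: index ⌊(17-1)/4⌋ = 4 into well → W23; (17-1) mod 4 = 0 into the melted columns → 1000.
So row 17 is (W23, 1000, 86.59); porosity = 86.59.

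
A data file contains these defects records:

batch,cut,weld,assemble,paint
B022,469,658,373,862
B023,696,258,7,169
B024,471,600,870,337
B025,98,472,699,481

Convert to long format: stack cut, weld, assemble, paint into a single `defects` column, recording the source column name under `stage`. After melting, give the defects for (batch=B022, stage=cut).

Unpivoting turns each (batch, wide-column) pair into one long row.
The wide cell at row B022, column cut holds 469, so the long row (B022, cut) has defects=469.

469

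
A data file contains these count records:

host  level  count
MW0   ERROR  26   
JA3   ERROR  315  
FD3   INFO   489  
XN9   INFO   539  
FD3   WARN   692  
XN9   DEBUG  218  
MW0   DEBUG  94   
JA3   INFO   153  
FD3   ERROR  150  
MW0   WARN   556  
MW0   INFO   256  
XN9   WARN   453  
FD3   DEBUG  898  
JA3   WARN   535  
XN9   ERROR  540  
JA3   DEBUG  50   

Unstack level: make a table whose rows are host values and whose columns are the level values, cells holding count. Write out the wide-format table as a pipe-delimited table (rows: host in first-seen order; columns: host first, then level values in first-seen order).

Columns: host plus the 4 distinct level values (ERROR, INFO, WARN, DEBUG).
For example, row MW0 column ERROR takes count=26 from the long row (MW0, ERROR).

| host | ERROR | INFO | WARN | DEBUG |
| MW0 | 26 | 256 | 556 | 94 |
| JA3 | 315 | 153 | 535 | 50 |
| FD3 | 150 | 489 | 692 | 898 |
| XN9 | 540 | 539 | 453 | 218 |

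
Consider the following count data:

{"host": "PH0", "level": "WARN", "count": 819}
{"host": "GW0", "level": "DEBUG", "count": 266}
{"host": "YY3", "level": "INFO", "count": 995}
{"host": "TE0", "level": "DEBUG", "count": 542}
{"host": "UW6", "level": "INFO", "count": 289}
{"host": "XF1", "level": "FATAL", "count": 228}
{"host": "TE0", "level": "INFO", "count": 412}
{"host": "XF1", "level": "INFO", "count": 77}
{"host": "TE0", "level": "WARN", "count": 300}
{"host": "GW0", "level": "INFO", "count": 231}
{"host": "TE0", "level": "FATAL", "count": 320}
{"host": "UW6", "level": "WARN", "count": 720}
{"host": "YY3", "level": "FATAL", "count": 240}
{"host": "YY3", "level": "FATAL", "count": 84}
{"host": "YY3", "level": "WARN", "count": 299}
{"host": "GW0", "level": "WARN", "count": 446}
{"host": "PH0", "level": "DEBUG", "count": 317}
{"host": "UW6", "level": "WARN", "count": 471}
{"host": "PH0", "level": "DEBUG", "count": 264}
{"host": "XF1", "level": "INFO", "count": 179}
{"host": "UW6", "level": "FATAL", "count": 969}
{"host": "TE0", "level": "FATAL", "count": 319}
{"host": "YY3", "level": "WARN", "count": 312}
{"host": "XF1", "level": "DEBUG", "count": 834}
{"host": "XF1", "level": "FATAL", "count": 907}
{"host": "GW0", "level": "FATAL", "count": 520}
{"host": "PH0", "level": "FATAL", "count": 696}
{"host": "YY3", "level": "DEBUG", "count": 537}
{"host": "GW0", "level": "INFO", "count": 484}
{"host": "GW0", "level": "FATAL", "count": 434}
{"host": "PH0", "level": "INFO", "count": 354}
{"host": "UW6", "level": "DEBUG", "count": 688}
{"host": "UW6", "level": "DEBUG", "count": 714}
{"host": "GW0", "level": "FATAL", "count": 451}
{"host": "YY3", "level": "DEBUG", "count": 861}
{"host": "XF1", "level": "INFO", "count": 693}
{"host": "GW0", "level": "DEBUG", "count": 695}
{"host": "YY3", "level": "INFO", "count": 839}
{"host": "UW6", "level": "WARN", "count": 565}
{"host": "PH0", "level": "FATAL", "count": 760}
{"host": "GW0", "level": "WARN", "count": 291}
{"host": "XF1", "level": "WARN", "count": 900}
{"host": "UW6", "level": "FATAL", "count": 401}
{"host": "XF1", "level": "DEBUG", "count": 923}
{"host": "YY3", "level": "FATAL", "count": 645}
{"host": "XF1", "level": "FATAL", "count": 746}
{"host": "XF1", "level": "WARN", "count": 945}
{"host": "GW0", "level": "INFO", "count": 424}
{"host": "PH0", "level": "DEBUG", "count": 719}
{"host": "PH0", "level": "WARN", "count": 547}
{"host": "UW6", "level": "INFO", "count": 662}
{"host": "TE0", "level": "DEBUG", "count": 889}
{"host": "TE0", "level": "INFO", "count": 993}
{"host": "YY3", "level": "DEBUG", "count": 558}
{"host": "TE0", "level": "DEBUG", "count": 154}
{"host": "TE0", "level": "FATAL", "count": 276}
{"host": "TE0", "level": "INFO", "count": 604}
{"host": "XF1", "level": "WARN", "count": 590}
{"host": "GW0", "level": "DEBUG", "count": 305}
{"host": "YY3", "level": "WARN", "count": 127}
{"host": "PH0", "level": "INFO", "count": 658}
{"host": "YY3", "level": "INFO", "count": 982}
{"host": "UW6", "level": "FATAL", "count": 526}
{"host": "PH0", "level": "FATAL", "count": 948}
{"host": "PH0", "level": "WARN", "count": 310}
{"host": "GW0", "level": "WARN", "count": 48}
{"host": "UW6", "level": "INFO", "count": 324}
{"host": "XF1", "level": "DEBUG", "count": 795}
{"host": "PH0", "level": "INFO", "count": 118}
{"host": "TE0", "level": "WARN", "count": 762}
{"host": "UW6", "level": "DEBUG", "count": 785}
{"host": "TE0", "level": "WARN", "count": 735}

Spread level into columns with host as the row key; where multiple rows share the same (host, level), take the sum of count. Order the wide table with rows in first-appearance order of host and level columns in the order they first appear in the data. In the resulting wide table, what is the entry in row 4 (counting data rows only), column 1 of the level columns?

With rows in first-appearance order of host, row 4 is host=TE0. level columns in first-appearance order: WARN, DEBUG, INFO, FATAL; column 1 is WARN.
Long rows with host=TE0, level=WARN: 300 + 762 + 735 = 1797.

1797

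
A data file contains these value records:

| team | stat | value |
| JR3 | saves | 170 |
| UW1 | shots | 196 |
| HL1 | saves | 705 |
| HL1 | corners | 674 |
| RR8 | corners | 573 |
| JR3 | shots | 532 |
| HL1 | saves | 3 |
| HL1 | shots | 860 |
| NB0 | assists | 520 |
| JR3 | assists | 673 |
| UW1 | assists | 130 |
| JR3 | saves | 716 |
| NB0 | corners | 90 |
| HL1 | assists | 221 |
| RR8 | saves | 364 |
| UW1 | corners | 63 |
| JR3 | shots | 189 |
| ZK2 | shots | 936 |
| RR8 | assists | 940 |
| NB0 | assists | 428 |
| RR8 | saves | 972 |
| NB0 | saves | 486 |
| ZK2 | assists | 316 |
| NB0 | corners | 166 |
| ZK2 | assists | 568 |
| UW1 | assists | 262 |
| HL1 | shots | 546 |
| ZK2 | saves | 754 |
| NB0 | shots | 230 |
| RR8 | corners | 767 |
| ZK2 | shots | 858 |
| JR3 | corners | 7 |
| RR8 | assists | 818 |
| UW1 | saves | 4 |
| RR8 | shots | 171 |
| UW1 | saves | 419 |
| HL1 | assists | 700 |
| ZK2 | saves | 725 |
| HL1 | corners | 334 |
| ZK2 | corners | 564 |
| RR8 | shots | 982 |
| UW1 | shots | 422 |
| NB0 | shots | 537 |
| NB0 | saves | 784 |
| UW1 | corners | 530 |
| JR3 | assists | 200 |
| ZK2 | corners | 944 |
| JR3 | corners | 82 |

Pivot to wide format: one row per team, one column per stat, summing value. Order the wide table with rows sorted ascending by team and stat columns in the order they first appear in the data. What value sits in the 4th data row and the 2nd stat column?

With rows sorted ascending by team, row 4 is team=RR8. stat columns in first-appearance order: saves, shots, corners, assists; column 2 is shots.
Long rows with team=RR8, stat=shots: 171 + 982 = 1153.

1153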